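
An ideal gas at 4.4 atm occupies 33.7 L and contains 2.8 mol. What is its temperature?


PV = nRT  (R = 0.08206 L·atm/(mol·K))
T = PV/(nR) = 4.4×33.7/(2.8×0.08206)
= 148.28/0.229768
= 645.35 K

645.35 K


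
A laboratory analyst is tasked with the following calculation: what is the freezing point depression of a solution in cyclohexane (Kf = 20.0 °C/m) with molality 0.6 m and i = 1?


ΔTf = Kf × m × i
= 20.0 × 0.6 × 1
= 12.0 °C

12.0 °C


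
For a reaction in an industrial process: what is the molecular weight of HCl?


M(HCl) = 1×1.008 + 1×35.45
= 1.01 + 35.45
= 36.46 g/mol

36.46 g/mol


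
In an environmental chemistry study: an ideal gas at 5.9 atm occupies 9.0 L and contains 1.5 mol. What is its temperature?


PV = nRT  (R = 0.08206 L·atm/(mol·K))
T = PV/(nR) = 5.9×9.0/(1.5×0.08206)
= 53.10/0.123090
= 431.39 K

431.39 K


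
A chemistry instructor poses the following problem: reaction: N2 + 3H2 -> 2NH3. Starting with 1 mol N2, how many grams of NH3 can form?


Mole ratio NH3:N2 = 2:1
n(NH3) = 1 × 2/1 = 2.000 mol
mass = 2.000 × 17.03 = 34.06 g

34.06 g


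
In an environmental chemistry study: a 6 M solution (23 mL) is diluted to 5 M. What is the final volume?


C1V1 = C2V2
6 × 23 = 5 × V2
V2 = 138/5 = 27.6 mL

27.6 mL


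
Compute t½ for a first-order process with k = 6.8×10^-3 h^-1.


t½ = ln2/k = 0.693147/(6.8×10^-3 h^-1)
= 101.9 h

101.9 h


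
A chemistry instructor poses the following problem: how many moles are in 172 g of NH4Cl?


M(NH4Cl) = 53.49 g/mol
n = mass/M = 172/53.49 = 3.2156 mol

3.2156 mol


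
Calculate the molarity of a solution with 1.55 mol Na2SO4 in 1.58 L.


M = n/V = 1.55/1.58 = 0.981 mol/L

0.981 M


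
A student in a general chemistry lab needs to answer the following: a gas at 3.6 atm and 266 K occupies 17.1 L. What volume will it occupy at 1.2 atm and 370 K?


P1V1/T1 = P2V2/T2
V2 = P1V1T2/(T1P2)
= 3.6×17.1×370/(266×1.2)
= 71.357 L

71.357 L


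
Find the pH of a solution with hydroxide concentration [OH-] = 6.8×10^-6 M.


pOH = -log10([OH-]) = -log10(6.8×10^-6)
= 6 - log10(6.8) = 5.17
pH = 14 - pOH = 14 - 5.17 = 8.83

8.83


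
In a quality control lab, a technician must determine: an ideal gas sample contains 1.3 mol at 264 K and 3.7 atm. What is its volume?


PV = nRT  (R = 0.08206 L·atm/(mol·K))
V = nRT/P = 1.3×0.08206×264/3.7
= 7.612 L

7.612 L


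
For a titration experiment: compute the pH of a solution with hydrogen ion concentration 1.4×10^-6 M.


pH = -log10([H+]) = -log10(1.4×10^-6)
= 6 - log10(1.4)
= 6 - 0.15
= 5.85

5.85


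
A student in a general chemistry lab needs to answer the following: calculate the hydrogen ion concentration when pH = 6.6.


[H+] = 10^(-pH) = 10^(-6.6)
= 2.51×10^-7 M

2.51×10^-7 M


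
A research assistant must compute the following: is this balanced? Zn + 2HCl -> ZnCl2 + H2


Equation: Zn + 2HCl -> ZnCl2 + H2
Check atoms: Cl: 2=2, H: 2=2, Zn: 1=1
Balanced

Yes, balanced


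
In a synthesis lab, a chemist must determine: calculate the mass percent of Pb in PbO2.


M(PbO2) = 1×207.2 + 2×16.0 = 239.20 g/mol
Mass of Pb = 1 × 207.2 = 207.20 g/mol
% Pb = 207.20/239.20 × 100 = 86.62%

86.62%


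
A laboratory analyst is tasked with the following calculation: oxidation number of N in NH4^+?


x + 4(+1) = +1, so x = -3
Oxidation number: -3

-3


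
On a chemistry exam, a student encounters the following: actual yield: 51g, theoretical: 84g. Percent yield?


% yield = actual/theoretical × 100
= 51/84 × 100
= 60.71%

60.71%


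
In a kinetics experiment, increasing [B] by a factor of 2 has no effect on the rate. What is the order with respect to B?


rate ∝ [B]^n
rate ∝ [B]^0
Order in B: 0

0


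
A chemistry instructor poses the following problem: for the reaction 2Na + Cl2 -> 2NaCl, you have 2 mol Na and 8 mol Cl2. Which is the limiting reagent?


Mole ratio available / coefficient:
  Na: 2/2 = 1.000
  Cl2: 8/1 = 8.000
Smaller ratio is limiting.

Na


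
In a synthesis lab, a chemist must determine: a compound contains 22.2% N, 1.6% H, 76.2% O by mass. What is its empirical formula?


Assume 100 g sample. Moles of each element:
  N: 22.2/14.01 = 1.585 mol
  H: 1.6/1.008 = 1.587 mol
  O: 76.2/16.0 = 4.763 mol
Divide by smallest (1.585):
  N: 1.585/1.585 = 1.0
  H: 1.587/1.585 = 1.0
  O: 4.763/1.585 = 3.01
Empirical formula: HNO3

HNO3


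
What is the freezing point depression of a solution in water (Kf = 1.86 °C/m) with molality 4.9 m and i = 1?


ΔTf = Kf × m × i
= 1.86 × 4.9 × 1
= 9.114 °C

9.114 °C


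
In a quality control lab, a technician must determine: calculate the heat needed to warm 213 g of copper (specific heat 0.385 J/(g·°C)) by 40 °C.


q = mcΔT = 213 × 0.385 × 40
= 3280.20 J

3280.20 J


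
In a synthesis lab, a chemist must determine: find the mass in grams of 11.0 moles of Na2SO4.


M(Na2SO4) = 142.05 g/mol
mass = n × M = 11.0 × 142.05 = 1562.55 g

1562.55 g


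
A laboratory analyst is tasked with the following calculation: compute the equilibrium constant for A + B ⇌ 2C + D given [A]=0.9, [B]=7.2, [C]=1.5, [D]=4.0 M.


Kc = [C]^2[D]/([A][B])
= (1.5^2 × 4.0^1)/(0.9^1 × 7.2^1)
= 9/6.48
= 1.389

1.389


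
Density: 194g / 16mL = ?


ρ = mass/volume
= 194/16
= 12.125 g/mL

12.125 g/mL


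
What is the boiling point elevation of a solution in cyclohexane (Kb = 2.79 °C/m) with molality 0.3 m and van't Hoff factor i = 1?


ΔTb = Kb × m × i
= 2.79 × 0.3 × 1
= 0.837 °C

0.837 °C


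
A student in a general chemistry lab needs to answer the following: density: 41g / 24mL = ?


ρ = mass/volume
= 41/24
= 1.708 g/mL

1.708 g/mL


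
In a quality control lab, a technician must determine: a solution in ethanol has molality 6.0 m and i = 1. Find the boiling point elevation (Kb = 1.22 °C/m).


ΔTb = Kb × m × i
= 1.22 × 6.0 × 1
= 7.32 °C

7.32 °C


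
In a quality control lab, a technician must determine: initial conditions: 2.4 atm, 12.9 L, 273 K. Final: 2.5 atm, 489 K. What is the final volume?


P1V1/T1 = P2V2/T2
V2 = P1V1T2/(T1P2)
= 2.4×12.9×489/(273×2.5)
= 22.182 L

22.182 L


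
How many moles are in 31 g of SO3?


M(SO3) = 80.07 g/mol
n = mass/M = 31/80.07 = 0.3872 mol

0.3872 mol


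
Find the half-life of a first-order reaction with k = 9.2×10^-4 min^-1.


t½ = ln2/k = 0.693147/(9.2×10^-4 min^-1)
= 753.4 min

753.4 min


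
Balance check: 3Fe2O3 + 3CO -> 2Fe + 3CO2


Equation: 3Fe2O3 + 3CO -> 2Fe + 3CO2
Check atoms: C: 3=3, Fe: 6≠2, O: 12≠6
Not balanced

No, not balanced


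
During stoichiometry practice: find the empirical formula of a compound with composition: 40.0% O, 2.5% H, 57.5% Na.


Assume 100 g sample. Moles of each element:
  O: 40.0/16.0 = 2.5 mol
  H: 2.5/1.008 = 2.48 mol
  Na: 57.5/22.99 = 2.501 mol
Divide by smallest (2.48):
  O: 2.5/2.48 = 1.01
  H: 2.48/2.48 = 1.0
  Na: 2.501/2.48 = 1.01
Empirical formula: NaOH

NaOH


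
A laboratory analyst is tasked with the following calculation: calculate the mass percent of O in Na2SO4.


M(Na2SO4) = 2×22.99 + 1×32.07 + 4×16.0 = 142.05 g/mol
Mass of O = 4 × 16.0 = 64.00 g/mol
% O = 64.00/142.05 × 100 = 45.05%

45.05%


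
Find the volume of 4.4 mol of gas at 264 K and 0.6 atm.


PV = nRT  (R = 0.08206 L·atm/(mol·K))
V = nRT/P = 4.4×0.08206×264/0.6
= 158.868 L

158.868 L


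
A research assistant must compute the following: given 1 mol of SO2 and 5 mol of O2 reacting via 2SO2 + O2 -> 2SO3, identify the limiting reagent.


Mole ratio available / coefficient:
  SO2: 1/2 = 0.500
  O2: 5/1 = 5.000
Smaller ratio is limiting.

SO2


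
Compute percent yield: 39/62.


% yield = actual/theoretical × 100
= 39/62 × 100
= 62.9%

62.9%


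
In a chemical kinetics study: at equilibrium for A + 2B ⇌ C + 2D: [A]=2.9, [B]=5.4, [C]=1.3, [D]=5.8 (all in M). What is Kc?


Kc = [C][D]^2/([A][B]^2)
= (1.3^1 × 5.8^2)/(2.9^1 × 5.4^2)
= 43.732/84.564
= 0.5171

0.5171


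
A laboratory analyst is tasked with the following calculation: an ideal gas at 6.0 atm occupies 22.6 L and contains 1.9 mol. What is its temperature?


PV = nRT  (R = 0.08206 L·atm/(mol·K))
T = PV/(nR) = 6.0×22.6/(1.9×0.08206)
= 135.60/0.155914
= 869.71 K

869.71 K


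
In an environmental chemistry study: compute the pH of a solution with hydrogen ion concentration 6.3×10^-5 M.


pH = -log10([H+]) = -log10(6.3×10^-5)
= 5 - log10(6.3)
= 5 - 0.8
= 4.2

4.2


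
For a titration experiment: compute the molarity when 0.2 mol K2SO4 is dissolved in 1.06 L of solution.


M = n/V = 0.2/1.06 = 0.189 mol/L

0.189 M


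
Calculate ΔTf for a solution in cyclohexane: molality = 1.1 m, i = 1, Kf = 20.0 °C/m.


ΔTf = Kf × m × i
= 20.0 × 1.1 × 1
= 22.0 °C

22.0 °C


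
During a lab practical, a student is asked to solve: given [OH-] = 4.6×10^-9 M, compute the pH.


pOH = -log10([OH-]) = -log10(4.6×10^-9)
= 9 - log10(4.6) = 8.34
pH = 14 - pOH = 14 - 8.34 = 5.66

5.66


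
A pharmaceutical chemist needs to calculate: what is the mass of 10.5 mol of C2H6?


M(C2H6) = 30.07 g/mol
mass = n × M = 10.5 × 30.07 = 315.74 g

315.74 g


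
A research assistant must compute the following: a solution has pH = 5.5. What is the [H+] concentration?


[H+] = 10^(-pH) = 10^(-5.5)
= 3.16×10^-6 M

3.16×10^-6 M


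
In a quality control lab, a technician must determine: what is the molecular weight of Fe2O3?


M(Fe2O3) = 2×55.85 + 3×16.0
= 111.7 + 48.0
= 159.7 g/mol

159.7 g/mol


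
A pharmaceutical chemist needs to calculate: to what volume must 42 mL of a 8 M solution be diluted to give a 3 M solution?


C1V1 = C2V2
8 × 42 = 3 × V2
V2 = 336/3 = 112.0 mL

112.0 mL


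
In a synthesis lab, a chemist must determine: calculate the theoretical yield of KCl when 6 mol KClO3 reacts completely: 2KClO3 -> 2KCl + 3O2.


Mole ratio KCl:KClO3 = 2:2
n(KCl) = 6 × 2/2 = 6.000 mol
mass = 6.000 × 74.55 = 447.3 g

447.3 g


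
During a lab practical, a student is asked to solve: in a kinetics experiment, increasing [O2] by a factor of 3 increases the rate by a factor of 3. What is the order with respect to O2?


rate ∝ [O2]^n
3^n = 3 → n = 1
Order in O2: 1

1


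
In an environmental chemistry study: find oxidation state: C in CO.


x + (-2) = 0, so x = +2
Oxidation number: +2

+2


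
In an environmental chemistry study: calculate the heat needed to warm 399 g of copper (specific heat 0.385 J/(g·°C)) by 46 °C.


q = mcΔT = 399 × 0.385 × 46
= 7066.29 J

7066.29 J


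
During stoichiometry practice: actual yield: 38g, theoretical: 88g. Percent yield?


% yield = actual/theoretical × 100
= 38/88 × 100
= 43.18%

43.18%


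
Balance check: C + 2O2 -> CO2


Equation: C + 2O2 -> CO2
Check atoms: C: 1=1, O: 4≠2
Not balanced

No, not balanced


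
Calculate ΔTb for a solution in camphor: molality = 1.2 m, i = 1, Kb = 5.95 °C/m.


ΔTb = Kb × m × i
= 5.95 × 1.2 × 1
= 7.14 °C

7.14 °C


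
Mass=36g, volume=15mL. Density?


ρ = mass/volume
= 36/15
= 2.4 g/mL

2.4 g/mL


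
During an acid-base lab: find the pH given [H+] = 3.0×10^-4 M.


pH = -log10([H+]) = -log10(3.0×10^-4)
= 4 - log10(3.0)
= 4 - 0.48
= 3.52

3.52


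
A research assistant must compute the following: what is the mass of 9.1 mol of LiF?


M(LiF) = 25.94 g/mol
mass = n × M = 9.1 × 25.94 = 236.05 g

236.05 g


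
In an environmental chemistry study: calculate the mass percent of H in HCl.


M(HCl) = 1×1.008 + 1×35.45 = 36.458 g/mol
Mass of H = 1 × 1.008 = 1.008 g/mol
% H = 1.008/36.458 × 100 = 2.76%

2.76%


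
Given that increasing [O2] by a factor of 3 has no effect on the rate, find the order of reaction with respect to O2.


rate ∝ [O2]^n
rate ∝ [O2]^0
Order in O2: 0

0


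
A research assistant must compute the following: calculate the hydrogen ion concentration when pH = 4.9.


[H+] = 10^(-pH) = 10^(-4.9)
= 1.26×10^-5 M

1.26×10^-5 M


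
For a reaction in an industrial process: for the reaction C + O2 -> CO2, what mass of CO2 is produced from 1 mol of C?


Mole ratio CO2:C = 1:1
n(CO2) = 1 × 1/1 = 1.000 mol
mass = 1.000 × 44.01 = 44.01 g

44.01 g


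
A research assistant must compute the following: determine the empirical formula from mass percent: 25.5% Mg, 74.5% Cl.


Assume 100 g sample. Moles of each element:
  Mg: 25.5/24.31 = 1.049 mol
  Cl: 74.5/35.45 = 2.102 mol
Divide by smallest (1.049):
  Mg: 1.049/1.049 = 1.0
  Cl: 2.102/1.049 = 2.0
Empirical formula: MgCl2

MgCl2


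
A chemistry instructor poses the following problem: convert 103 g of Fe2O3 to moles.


M(Fe2O3) = 159.7 g/mol
n = mass/M = 103/159.7 = 0.645 mol

0.645 mol


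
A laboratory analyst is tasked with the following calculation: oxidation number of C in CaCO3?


(+2) + x + 3(-2) = 0, so x = +4
Oxidation number: +4

+4


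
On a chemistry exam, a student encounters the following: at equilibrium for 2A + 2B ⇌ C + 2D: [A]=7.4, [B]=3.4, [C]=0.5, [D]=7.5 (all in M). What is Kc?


Kc = [C][D]^2/([A]^2[B]^2)
= (0.5^1 × 7.5^2)/(7.4^2 × 3.4^2)
= 28.125/633.0256
= 0.04443

0.04443


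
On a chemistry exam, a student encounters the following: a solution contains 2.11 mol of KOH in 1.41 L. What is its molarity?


M = n/V = 2.11/1.41 = 1.496 mol/L

1.496 M


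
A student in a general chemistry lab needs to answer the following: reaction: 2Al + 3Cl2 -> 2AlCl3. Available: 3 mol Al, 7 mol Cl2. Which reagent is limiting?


Mole ratio available / coefficient:
  Al: 3/2 = 1.500
  Cl2: 7/3 = 2.333
Smaller ratio is limiting.

Al


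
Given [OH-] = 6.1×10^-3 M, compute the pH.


pOH = -log10([OH-]) = -log10(6.1×10^-3)
= 3 - log10(6.1) = 2.21
pH = 14 - pOH = 14 - 2.21 = 11.79

11.79


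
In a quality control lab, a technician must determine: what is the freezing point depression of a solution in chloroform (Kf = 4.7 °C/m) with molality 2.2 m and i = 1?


ΔTf = Kf × m × i
= 4.7 × 2.2 × 1
= 10.34 °C

10.34 °C


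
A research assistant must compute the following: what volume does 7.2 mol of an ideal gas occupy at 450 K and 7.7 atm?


PV = nRT  (R = 0.08206 L·atm/(mol·K))
V = nRT/P = 7.2×0.08206×450/7.7
= 34.529 L

34.529 L


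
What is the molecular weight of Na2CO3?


M(Na2CO3) = 2×22.99 + 1×12.01 + 3×16.0
= 45.98 + 12.01 + 48.0
= 105.99 g/mol

105.99 g/mol


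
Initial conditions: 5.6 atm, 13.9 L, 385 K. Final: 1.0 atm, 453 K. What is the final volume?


P1V1/T1 = P2V2/T2
V2 = P1V1T2/(T1P2)
= 5.6×13.9×453/(385×1.0)
= 91.588 L

91.588 L


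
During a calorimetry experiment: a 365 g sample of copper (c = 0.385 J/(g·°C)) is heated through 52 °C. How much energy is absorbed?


q = mcΔT = 365 × 0.385 × 52
= 7307.30 J

7307.30 J


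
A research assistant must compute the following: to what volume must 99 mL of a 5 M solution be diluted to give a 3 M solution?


C1V1 = C2V2
5 × 99 = 3 × V2
V2 = 495/3 = 165.0 mL

165.0 mL


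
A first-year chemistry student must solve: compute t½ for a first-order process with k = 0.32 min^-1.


t½ = ln2/k = 0.693147/(0.32 min^-1)
= 2.166 min

2.166 min


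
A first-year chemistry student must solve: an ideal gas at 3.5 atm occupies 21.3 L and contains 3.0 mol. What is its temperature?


PV = nRT  (R = 0.08206 L·atm/(mol·K))
T = PV/(nR) = 3.5×21.3/(3.0×0.08206)
= 74.55/0.246180
= 302.83 K

302.83 K


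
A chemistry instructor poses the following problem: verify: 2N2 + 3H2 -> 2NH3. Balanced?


Equation: 2N2 + 3H2 -> 2NH3
Check atoms: H: 6=6, N: 4≠2
Not balanced

No, not balanced


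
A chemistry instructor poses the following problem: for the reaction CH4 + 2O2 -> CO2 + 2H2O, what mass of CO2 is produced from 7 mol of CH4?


Mole ratio CO2:CH4 = 1:1
n(CO2) = 7 × 1/1 = 7.000 mol
mass = 7.000 × 44.01 = 308.07 g

308.07 g


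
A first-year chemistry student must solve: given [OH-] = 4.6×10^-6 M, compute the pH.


pOH = -log10([OH-]) = -log10(4.6×10^-6)
= 6 - log10(4.6) = 5.34
pH = 14 - pOH = 14 - 5.34 = 8.66

8.66


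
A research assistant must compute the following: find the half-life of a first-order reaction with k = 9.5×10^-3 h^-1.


t½ = ln2/k = 0.693147/(9.5×10^-3 h^-1)
= 72.96 h

72.96 h


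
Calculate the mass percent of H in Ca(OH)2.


M(Ca(OH)2) = 1×40.08 + 2×16.0 + 2×1.008 = 74.096 g/mol
Mass of H = 2 × 1.008 = 2.016 g/mol
% H = 2.016/74.096 × 100 = 2.72%

2.72%


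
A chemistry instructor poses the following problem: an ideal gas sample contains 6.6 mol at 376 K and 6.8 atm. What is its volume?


PV = nRT  (R = 0.08206 L·atm/(mol·K))
V = nRT/P = 6.6×0.08206×376/6.8
= 29.947 L

29.947 L


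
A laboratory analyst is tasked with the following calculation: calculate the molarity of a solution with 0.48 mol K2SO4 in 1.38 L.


M = n/V = 0.48/1.38 = 0.348 mol/L

0.348 M


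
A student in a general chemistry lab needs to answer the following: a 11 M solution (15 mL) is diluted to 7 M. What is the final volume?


C1V1 = C2V2
11 × 15 = 7 × V2
V2 = 165/7 = 23.57 mL

23.57 mL


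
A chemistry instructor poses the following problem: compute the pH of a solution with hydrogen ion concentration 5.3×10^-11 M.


pH = -log10([H+]) = -log10(5.3×10^-11)
= 11 - log10(5.3)
= 11 - 0.72
= 10.28

10.28


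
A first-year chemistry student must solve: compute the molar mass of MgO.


M(MgO) = 1×24.31 + 1×16.0
= 24.31 + 16.0
= 40.31 g/mol

40.31 g/mol


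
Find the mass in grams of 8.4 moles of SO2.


M(SO2) = 64.07 g/mol
mass = n × M = 8.4 × 64.07 = 538.19 g

538.19 g


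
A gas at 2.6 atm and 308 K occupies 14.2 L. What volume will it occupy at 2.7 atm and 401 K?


P1V1/T1 = P2V2/T2
V2 = P1V1T2/(T1P2)
= 2.6×14.2×401/(308×2.7)
= 17.803 L

17.803 L


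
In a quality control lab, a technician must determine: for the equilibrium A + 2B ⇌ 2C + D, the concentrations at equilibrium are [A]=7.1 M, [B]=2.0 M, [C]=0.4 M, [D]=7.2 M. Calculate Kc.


Kc = [C]^2[D]/([A][B]^2)
= (0.4^2 × 7.2^1)/(7.1^1 × 2.0^2)
= 1.152/28.4
= 0.04056

0.04056


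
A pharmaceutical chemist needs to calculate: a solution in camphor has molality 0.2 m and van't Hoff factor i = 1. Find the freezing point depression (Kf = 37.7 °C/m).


ΔTf = Kf × m × i
= 37.7 × 0.2 × 1
= 7.54 °C

7.54 °C


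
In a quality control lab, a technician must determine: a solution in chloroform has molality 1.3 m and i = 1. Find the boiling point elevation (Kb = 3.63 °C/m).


ΔTb = Kb × m × i
= 3.63 × 1.3 × 1
= 4.719 °C

4.719 °C


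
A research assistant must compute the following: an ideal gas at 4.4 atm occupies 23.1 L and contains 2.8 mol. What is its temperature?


PV = nRT  (R = 0.08206 L·atm/(mol·K))
T = PV/(nR) = 4.4×23.1/(2.8×0.08206)
= 101.64/0.229768
= 442.36 K

442.36 K


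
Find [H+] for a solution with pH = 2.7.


[H+] = 10^(-pH) = 10^(-2.7)
= 2.0×10^-3 M

2.0×10^-3 M


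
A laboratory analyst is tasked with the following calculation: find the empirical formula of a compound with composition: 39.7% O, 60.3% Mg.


Assume 100 g sample. Moles of each element:
  O: 39.7/16.0 = 2.481 mol
  Mg: 60.3/24.31 = 2.48 mol
Divide by smallest (2.48):
  O: 2.481/2.48 = 1.0
  Mg: 2.48/2.48 = 1.0
Empirical formula: MgO

MgO


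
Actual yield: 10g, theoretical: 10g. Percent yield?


% yield = actual/theoretical × 100
= 10/10 × 100
= 100.0%

100.0%


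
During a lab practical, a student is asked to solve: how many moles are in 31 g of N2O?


M(N2O) = 44.02 g/mol
n = mass/M = 31/44.02 = 0.7042 mol

0.7042 mol


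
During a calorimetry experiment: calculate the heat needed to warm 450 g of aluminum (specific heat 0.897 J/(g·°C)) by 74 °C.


q = mcΔT = 450 × 0.897 × 74
= 29870.10 J

29870.10 J


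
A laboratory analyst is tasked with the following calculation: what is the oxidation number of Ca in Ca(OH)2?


Group 2 metal: +2
Oxidation number: +2

+2


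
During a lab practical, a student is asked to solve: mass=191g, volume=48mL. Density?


ρ = mass/volume
= 191/48
= 3.979 g/mL

3.979 g/mL


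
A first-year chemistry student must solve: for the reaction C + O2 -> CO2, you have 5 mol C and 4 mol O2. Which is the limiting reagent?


Mole ratio available / coefficient:
  C: 5/1 = 5.000
  O2: 4/1 = 4.000
Smaller ratio is limiting.

O2


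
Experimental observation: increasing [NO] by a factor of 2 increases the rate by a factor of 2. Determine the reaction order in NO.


rate ∝ [NO]^n
2^n = 2 → n = 1
Order in NO: 1

1


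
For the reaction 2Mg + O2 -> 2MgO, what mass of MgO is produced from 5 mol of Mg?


Mole ratio MgO:Mg = 2:2
n(MgO) = 5 × 2/2 = 5.000 mol
mass = 5.000 × 40.31 = 201.55 g

201.55 g


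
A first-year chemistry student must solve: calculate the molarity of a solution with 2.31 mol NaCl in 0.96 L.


M = n/V = 2.31/0.96 = 2.406 mol/L

2.406 M


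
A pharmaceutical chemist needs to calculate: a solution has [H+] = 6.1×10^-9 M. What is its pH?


pH = -log10([H+]) = -log10(6.1×10^-9)
= 9 - log10(6.1)
= 9 - 0.79
= 8.21

8.21


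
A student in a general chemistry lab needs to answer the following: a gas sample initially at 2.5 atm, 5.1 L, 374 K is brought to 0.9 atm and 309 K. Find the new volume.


P1V1/T1 = P2V2/T2
V2 = P1V1T2/(T1P2)
= 2.5×5.1×309/(374×0.9)
= 11.705 L

11.705 L


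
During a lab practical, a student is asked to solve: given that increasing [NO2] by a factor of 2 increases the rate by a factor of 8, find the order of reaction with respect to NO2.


rate ∝ [NO2]^n
2^n = 8 → n = 3
Order in NO2: 3

3


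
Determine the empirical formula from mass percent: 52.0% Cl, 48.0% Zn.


Assume 100 g sample. Moles of each element:
  Cl: 52.0/35.45 = 1.467 mol
  Zn: 48.0/65.38 = 0.734 mol
Divide by smallest (0.734):
  Cl: 1.467/0.734 = 2.0
  Zn: 0.734/0.734 = 1.0
Empirical formula: ZnCl2

ZnCl2


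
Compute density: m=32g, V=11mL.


ρ = mass/volume
= 32/11
= 2.909 g/mL

2.909 g/mL


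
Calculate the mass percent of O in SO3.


M(SO3) = 1×32.07 + 3×16.0 = 80.07 g/mol
Mass of O = 3 × 16.0 = 48.00 g/mol
% O = 48.00/80.07 × 100 = 59.95%

59.95%


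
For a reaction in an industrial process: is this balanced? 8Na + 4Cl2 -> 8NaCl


Equation: 8Na + 4Cl2 -> 8NaCl
Check atoms: Cl: 8=8, Na: 8=8
Balanced

Yes, balanced


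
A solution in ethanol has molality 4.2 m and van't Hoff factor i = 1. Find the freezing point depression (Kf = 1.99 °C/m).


ΔTf = Kf × m × i
= 1.99 × 4.2 × 1
= 8.358 °C

8.358 °C


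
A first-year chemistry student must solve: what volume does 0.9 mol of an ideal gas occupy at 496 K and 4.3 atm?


PV = nRT  (R = 0.08206 L·atm/(mol·K))
V = nRT/P = 0.9×0.08206×496/4.3
= 8.519 L

8.519 L


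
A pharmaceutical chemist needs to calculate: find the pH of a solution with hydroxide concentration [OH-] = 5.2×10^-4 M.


pOH = -log10([OH-]) = -log10(5.2×10^-4)
= 4 - log10(5.2) = 3.28
pH = 14 - pOH = 14 - 3.28 = 10.72

10.72


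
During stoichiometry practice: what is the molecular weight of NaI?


M(NaI) = 1×22.99 + 1×126.9
= 22.99 + 126.9
= 149.89 g/mol

149.89 g/mol


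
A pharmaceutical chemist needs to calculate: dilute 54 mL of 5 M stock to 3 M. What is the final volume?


C1V1 = C2V2
5 × 54 = 3 × V2
V2 = 270/3 = 90.0 mL

90.0 mL


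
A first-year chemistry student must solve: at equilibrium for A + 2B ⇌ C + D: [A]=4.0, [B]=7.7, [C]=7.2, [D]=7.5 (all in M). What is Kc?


Kc = [C][D]/([A][B]^2)
= (7.2^1 × 7.5^1)/(4.0^1 × 7.7^2)
= 54/237.16
= 0.2277

0.2277


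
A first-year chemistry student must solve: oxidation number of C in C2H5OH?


2x + 6(+1) + (-2) = 0, so x = -2
Oxidation number: -2

-2


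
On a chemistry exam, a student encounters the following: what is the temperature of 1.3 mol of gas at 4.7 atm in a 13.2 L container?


PV = nRT  (R = 0.08206 L·atm/(mol·K))
T = PV/(nR) = 4.7×13.2/(1.3×0.08206)
= 62.04/0.106678
= 581.56 K

581.56 K


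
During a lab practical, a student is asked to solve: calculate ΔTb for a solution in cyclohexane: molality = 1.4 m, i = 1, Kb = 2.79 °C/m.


ΔTb = Kb × m × i
= 2.79 × 1.4 × 1
= 3.906 °C

3.906 °C


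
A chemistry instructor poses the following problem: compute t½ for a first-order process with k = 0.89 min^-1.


t½ = ln2/k = 0.693147/(0.89 min^-1)
= 0.7788 min

0.7788 min


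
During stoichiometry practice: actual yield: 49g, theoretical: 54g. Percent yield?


% yield = actual/theoretical × 100
= 49/54 × 100
= 90.74%

90.74%


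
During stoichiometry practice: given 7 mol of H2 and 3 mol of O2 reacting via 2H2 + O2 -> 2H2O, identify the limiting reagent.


Mole ratio available / coefficient:
  H2: 7/2 = 3.500
  O2: 3/1 = 3.000
Smaller ratio is limiting.

O2


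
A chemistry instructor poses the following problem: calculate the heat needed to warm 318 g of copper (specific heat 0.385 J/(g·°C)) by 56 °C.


q = mcΔT = 318 × 0.385 × 56
= 6856.08 J

6856.08 J


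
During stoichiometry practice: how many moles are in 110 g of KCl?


M(KCl) = 74.55 g/mol
n = mass/M = 110/74.55 = 1.4755 mol

1.4755 mol


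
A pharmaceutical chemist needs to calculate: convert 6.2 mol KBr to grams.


M(KBr) = 119.0 g/mol
mass = n × M = 6.2 × 119.0 = 737.80 g

737.80 g


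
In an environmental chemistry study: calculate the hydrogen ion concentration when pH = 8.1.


[H+] = 10^(-pH) = 10^(-8.1)
= 7.94×10^-9 M

7.94×10^-9 M


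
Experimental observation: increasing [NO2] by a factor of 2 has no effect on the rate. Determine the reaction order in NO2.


rate ∝ [NO2]^n
rate ∝ [NO2]^0
Order in NO2: 0

0


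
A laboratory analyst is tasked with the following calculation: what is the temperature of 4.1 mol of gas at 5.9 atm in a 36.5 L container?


PV = nRT  (R = 0.08206 L·atm/(mol·K))
T = PV/(nR) = 5.9×36.5/(4.1×0.08206)
= 215.35/0.336446
= 640.07 K

640.07 K


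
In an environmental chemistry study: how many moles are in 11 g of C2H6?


M(C2H6) = 30.07 g/mol
n = mass/M = 11/30.07 = 0.3658 mol

0.3658 mol


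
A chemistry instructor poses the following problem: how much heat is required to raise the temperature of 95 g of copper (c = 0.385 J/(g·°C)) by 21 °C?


q = mcΔT = 95 × 0.385 × 21
= 768.08 J

768.08 J


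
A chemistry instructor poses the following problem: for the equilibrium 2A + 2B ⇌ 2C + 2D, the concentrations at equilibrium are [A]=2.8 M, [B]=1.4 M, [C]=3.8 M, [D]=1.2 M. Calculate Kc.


Kc = [C]^2[D]^2/([A]^2[B]^2)
= (3.8^2 × 1.2^2)/(2.8^2 × 1.4^2)
= 20.7936/15.3664
= 1.353

1.353


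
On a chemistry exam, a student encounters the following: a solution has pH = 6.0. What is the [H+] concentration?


[H+] = 10^(-pH) = 10^(-6.0)
= 1.0×10^-6 M

1.0×10^-6 M


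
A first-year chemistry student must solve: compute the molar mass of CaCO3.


M(CaCO3) = 1×40.08 + 1×12.01 + 3×16.0
= 40.08 + 12.01 + 48.0
= 100.09 g/mol

100.09 g/mol


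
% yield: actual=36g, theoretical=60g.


% yield = actual/theoretical × 100
= 36/60 × 100
= 60.0%

60.0%


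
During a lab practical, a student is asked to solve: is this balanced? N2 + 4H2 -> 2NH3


Equation: N2 + 4H2 -> 2NH3
Check atoms: H: 8≠6, N: 2=2
Not balanced

No, not balanced


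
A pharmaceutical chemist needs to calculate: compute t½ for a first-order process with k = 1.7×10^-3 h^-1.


t½ = ln2/k = 0.693147/(1.7×10^-3 h^-1)
= 407.7 h

407.7 h


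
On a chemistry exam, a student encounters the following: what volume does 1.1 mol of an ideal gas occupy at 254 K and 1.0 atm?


PV = nRT  (R = 0.08206 L·atm/(mol·K))
V = nRT/P = 1.1×0.08206×254/1.0
= 22.928 L

22.928 L


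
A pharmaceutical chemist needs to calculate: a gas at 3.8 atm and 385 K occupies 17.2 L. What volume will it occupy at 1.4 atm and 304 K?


P1V1/T1 = P2V2/T2
V2 = P1V1T2/(T1P2)
= 3.8×17.2×304/(385×1.4)
= 36.864 L

36.864 L


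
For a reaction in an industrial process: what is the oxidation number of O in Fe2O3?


O is usually -2
Oxidation number: -2

-2


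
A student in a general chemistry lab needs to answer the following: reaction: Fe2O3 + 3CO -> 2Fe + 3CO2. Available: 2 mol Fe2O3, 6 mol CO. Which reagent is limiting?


Mole ratio available / coefficient:
  Fe2O3: 2/1 = 2.000
  CO: 6/3 = 2.000
Smaller ratio is limiting.

neither (stoichiometric); Fe2O3 and CO are fully consumed


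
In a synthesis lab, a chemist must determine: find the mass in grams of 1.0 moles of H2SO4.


M(H2SO4) = 98.09 g/mol
mass = n × M = 1.0 × 98.09 = 98.09 g

98.09 g


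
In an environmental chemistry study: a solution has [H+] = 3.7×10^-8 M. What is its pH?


pH = -log10([H+]) = -log10(3.7×10^-8)
= 8 - log10(3.7)
= 8 - 0.57
= 7.43

7.43


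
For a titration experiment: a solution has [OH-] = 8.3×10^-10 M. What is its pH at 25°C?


pOH = -log10([OH-]) = -log10(8.3×10^-10)
= 10 - log10(8.3) = 9.08
pH = 14 - pOH = 14 - 9.08 = 4.92

4.92


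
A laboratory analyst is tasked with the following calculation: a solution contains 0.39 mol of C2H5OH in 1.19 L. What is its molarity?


M = n/V = 0.39/1.19 = 0.328 mol/L

0.328 M


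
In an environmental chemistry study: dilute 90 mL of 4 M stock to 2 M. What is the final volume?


C1V1 = C2V2
4 × 90 = 2 × V2
V2 = 360/2 = 180.0 mL

180.0 mL


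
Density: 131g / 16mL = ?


ρ = mass/volume
= 131/16
= 8.188 g/mL

8.188 g/mL


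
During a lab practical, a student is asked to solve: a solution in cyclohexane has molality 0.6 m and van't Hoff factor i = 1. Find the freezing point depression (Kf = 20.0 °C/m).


ΔTf = Kf × m × i
= 20.0 × 0.6 × 1
= 12.0 °C

12.0 °C


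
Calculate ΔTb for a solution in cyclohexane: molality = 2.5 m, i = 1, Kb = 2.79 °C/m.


ΔTb = Kb × m × i
= 2.79 × 2.5 × 1
= 6.975 °C

6.975 °C


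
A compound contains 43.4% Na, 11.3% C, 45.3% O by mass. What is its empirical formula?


Assume 100 g sample. Moles of each element:
  Na: 43.4/22.99 = 1.888 mol
  C: 11.3/12.01 = 0.941 mol
  O: 45.3/16.0 = 2.831 mol
Divide by smallest (0.941):
  Na: 1.888/0.941 = 2.01
  C: 0.941/0.941 = 1.0
  O: 2.831/0.941 = 3.01
Empirical formula: Na2CO3

Na2CO3


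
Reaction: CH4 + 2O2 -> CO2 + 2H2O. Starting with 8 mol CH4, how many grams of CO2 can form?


Mole ratio CO2:CH4 = 1:1
n(CO2) = 8 × 1/1 = 8.000 mol
mass = 8.000 × 44.01 = 352.08 g

352.08 g


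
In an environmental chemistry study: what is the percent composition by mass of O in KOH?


M(KOH) = 1×39.1 + 1×16.0 + 1×1.008 = 56.108 g/mol
Mass of O = 1 × 16.0 = 16.00 g/mol
% O = 16.00/56.108 × 100 = 28.52%

28.52%


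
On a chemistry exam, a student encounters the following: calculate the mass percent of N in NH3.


M(NH3) = 1×14.01 + 3×1.008 = 17.034 g/mol
Mass of N = 1 × 14.01 = 14.01 g/mol
% N = 14.01/17.034 × 100 = 82.25%

82.25%


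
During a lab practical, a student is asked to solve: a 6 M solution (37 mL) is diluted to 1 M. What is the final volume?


C1V1 = C2V2
6 × 37 = 1 × V2
V2 = 222/1 = 222.0 mL

222.0 mL


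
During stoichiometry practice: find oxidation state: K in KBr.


Group 1 metal: +1
Oxidation number: +1

+1


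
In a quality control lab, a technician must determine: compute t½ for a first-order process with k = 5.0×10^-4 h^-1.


t½ = ln2/k = 0.693147/(5.0×10^-4 h^-1)
= 1386 h

1386 h


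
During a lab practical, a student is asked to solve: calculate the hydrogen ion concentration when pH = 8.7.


[H+] = 10^(-pH) = 10^(-8.7)
= 2.0×10^-9 M

2.0×10^-9 M


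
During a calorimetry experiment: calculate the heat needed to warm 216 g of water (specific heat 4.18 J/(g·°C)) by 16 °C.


q = mcΔT = 216 × 4.18 × 16
= 14446.08 J

14446.08 J


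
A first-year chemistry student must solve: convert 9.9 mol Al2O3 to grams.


M(Al2O3) = 101.96 g/mol
mass = n × M = 9.9 × 101.96 = 1009.40 g

1009.40 g


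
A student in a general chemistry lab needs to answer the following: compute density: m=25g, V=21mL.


ρ = mass/volume
= 25/21
= 1.19 g/mL

1.19 g/mL


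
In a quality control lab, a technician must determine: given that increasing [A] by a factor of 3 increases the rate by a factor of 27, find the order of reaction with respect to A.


rate ∝ [A]^n
3^n = 27 → n = 3
Order in A: 3

3


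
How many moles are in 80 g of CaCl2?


M(CaCl2) = 110.98 g/mol
n = mass/M = 80/110.98 = 0.7209 mol

0.7209 mol


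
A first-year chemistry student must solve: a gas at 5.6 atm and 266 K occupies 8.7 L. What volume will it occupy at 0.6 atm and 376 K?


P1V1/T1 = P2V2/T2
V2 = P1V1T2/(T1P2)
= 5.6×8.7×376/(266×0.6)
= 114.779 L

114.779 L


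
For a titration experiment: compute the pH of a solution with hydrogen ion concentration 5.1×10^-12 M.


pH = -log10([H+]) = -log10(5.1×10^-12)
= 12 - log10(5.1)
= 12 - 0.71
= 11.29

11.29


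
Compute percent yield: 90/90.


% yield = actual/theoretical × 100
= 90/90 × 100
= 100.0%

100.0%


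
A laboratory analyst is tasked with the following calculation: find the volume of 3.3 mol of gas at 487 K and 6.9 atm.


PV = nRT  (R = 0.08206 L·atm/(mol·K))
V = nRT/P = 3.3×0.08206×487/6.9
= 19.113 L

19.113 L


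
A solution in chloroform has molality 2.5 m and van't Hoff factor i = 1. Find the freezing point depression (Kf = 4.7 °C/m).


ΔTf = Kf × m × i
= 4.7 × 2.5 × 1
= 11.75 °C

11.75 °C


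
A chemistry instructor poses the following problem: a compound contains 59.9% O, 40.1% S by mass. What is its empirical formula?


Assume 100 g sample. Moles of each element:
  O: 59.9/16.0 = 3.744 mol
  S: 40.1/32.07 = 1.25 mol
Divide by smallest (1.25):
  O: 3.744/1.25 = 3.0
  S: 1.25/1.25 = 1.0
Empirical formula: SO3

SO3


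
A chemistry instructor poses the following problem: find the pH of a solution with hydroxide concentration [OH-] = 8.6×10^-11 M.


pOH = -log10([OH-]) = -log10(8.6×10^-11)
= 11 - log10(8.6) = 10.07
pH = 14 - pOH = 14 - 10.07 = 3.93

3.93


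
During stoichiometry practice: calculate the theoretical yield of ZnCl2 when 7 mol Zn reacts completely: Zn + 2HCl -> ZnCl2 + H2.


Mole ratio ZnCl2:Zn = 1:1
n(ZnCl2) = 7 × 1/1 = 7.000 mol
mass = 7.000 × 136.28 = 953.96 g

953.96 g


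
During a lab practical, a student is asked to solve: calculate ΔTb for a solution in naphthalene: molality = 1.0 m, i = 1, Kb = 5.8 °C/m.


ΔTb = Kb × m × i
= 5.8 × 1.0 × 1
= 5.8 °C

5.8 °C


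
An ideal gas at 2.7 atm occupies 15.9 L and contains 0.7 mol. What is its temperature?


PV = nRT  (R = 0.08206 L·atm/(mol·K))
T = PV/(nR) = 2.7×15.9/(0.7×0.08206)
= 42.93/0.057442
= 747.36 K

747.36 K


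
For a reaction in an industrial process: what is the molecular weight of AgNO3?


M(AgNO3) = 1×107.87 + 1×14.01 + 3×16.0
= 107.87 + 14.01 + 48.0
= 169.88 g/mol

169.88 g/mol


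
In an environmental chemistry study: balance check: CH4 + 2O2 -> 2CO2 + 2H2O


Equation: CH4 + 2O2 -> 2CO2 + 2H2O
Check atoms: C: 1≠2, H: 4=4, O: 4≠6
Not balanced

No, not balanced


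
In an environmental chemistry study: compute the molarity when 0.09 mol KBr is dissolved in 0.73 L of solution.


M = n/V = 0.09/0.73 = 0.123 mol/L

0.123 M


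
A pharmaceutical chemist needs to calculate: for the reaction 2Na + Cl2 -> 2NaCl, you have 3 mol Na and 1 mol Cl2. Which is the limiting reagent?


Mole ratio available / coefficient:
  Na: 3/2 = 1.500
  Cl2: 1/1 = 1.000
Smaller ratio is limiting.

Cl2


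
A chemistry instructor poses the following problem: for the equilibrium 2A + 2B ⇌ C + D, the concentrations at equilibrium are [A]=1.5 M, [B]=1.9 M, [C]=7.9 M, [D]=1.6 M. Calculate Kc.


Kc = [C][D]/([A]^2[B]^2)
= (7.9^1 × 1.6^1)/(1.5^2 × 1.9^2)
= 12.64/8.1225
= 1.556

1.556


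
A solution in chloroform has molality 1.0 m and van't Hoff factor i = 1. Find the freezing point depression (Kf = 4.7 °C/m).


ΔTf = Kf × m × i
= 4.7 × 1.0 × 1
= 4.7 °C

4.7 °C


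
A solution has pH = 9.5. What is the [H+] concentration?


[H+] = 10^(-pH) = 10^(-9.5)
= 3.16×10^-10 M

3.16×10^-10 M


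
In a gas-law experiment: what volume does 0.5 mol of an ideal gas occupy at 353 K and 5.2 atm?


PV = nRT  (R = 0.08206 L·atm/(mol·K))
V = nRT/P = 0.5×0.08206×353/5.2
= 2.785 L

2.785 L


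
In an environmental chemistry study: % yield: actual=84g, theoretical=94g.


% yield = actual/theoretical × 100
= 84/94 × 100
= 89.36%

89.36%


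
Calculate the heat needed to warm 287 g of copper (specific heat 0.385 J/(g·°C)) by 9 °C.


q = mcΔT = 287 × 0.385 × 9
= 994.46 J

994.46 J


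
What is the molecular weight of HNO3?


M(HNO3) = 1×1.008 + 1×14.01 + 3×16.0
= 1.01 + 14.01 + 48.0
= 63.02 g/mol

63.02 g/mol


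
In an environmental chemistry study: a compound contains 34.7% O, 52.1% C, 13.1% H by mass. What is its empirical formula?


Assume 100 g sample. Moles of each element:
  O: 34.7/16.0 = 2.169 mol
  C: 52.1/12.01 = 4.338 mol
  H: 13.1/1.008 = 12.996 mol
Divide by smallest (2.169):
  O: 2.169/2.169 = 1.0
  C: 4.338/2.169 = 2.0
  H: 12.996/2.169 = 5.99
Empirical formula: C2H6O

C2H6O


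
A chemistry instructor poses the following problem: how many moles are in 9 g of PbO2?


M(PbO2) = 239.2 g/mol
n = mass/M = 9/239.2 = 0.0376 mol

0.0376 mol


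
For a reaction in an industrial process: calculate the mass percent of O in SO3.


M(SO3) = 1×32.07 + 3×16.0 = 80.07 g/mol
Mass of O = 3 × 16.0 = 48.00 g/mol
% O = 48.00/80.07 × 100 = 59.95%

59.95%


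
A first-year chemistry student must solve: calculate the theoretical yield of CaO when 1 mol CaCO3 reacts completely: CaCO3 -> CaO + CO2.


Mole ratio CaO:CaCO3 = 1:1
n(CaO) = 1 × 1/1 = 1.000 mol
mass = 1.000 × 56.08 = 56.08 g

56.08 g


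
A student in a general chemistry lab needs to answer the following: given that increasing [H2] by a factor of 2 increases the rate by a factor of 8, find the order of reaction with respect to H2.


rate ∝ [H2]^n
2^n = 8 → n = 3
Order in H2: 3

3


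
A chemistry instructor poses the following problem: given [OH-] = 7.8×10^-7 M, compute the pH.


pOH = -log10([OH-]) = -log10(7.8×10^-7)
= 7 - log10(7.8) = 6.11
pH = 14 - pOH = 14 - 6.11 = 7.89

7.89


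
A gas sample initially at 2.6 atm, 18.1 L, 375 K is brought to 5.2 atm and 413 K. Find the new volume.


P1V1/T1 = P2V2/T2
V2 = P1V1T2/(T1P2)
= 2.6×18.1×413/(375×5.2)
= 9.967 L

9.967 L


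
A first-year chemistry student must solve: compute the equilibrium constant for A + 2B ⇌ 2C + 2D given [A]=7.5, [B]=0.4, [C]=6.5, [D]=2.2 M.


Kc = [C]^2[D]^2/([A][B]^2)
= (6.5^2 × 2.2^2)/(7.5^1 × 0.4^2)
= 204.49/1.2
= 170.4

170.4


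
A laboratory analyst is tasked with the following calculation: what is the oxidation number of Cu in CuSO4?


Sulfate is -2, so Cu = +2
Oxidation number: +2

+2


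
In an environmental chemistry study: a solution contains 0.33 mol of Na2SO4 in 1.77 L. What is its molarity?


M = n/V = 0.33/1.77 = 0.186 mol/L

0.186 M


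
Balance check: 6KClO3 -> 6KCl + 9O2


Equation: 6KClO3 -> 6KCl + 9O2
Check atoms: Cl: 6=6, K: 6=6, O: 18=18
Balanced

Yes, balanced


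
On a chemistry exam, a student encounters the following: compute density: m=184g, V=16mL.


ρ = mass/volume
= 184/16
= 11.5 g/mL

11.5 g/mL


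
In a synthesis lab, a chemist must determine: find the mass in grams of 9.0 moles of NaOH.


M(NaOH) = 40.0 g/mol
mass = n × M = 9.0 × 40.0 = 360.00 g

360.00 g
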